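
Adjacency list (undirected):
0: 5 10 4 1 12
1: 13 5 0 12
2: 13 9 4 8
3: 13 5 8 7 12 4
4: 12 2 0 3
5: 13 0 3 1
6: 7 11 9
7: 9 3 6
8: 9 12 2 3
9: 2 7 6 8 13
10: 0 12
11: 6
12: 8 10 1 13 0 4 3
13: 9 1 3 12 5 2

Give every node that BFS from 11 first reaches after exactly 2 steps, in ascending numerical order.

7, 9

Level 0: 11
Level 1: 6
Level 2: 7, 9
Level 3: 2, 3, 8, 13
Level 4: 1, 4, 5, 12
Level 5: 0, 10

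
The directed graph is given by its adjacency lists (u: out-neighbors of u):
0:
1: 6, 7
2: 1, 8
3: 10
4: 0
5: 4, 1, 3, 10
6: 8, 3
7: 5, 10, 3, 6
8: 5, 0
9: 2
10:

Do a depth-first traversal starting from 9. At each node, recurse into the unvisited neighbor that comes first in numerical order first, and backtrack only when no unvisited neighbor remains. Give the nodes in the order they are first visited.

Visit 9
9 → 2
2 → 1
1 → 6
6 → 3
3 → 10
6 → 8
8 → 0
8 → 5
5 → 4
1 → 7

9 → 2 → 1 → 6 → 3 → 10 → 8 → 0 → 5 → 4 → 7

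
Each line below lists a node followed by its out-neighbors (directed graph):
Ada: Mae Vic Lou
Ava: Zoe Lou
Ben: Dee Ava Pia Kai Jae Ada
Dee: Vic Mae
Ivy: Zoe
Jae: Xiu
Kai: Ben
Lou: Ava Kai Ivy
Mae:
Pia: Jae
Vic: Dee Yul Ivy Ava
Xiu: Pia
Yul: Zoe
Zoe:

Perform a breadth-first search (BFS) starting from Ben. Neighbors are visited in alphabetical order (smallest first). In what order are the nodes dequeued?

Ben, Ada, Ava, Dee, Jae, Kai, Pia, Lou, Mae, Vic, Zoe, Xiu, Ivy, Yul

Visit Ben; enqueue Ada, Ava, Dee, Jae, Kai, Pia → queue [Ada, Ava, Dee, Jae, Kai, Pia]
Visit Ada; enqueue Lou, Mae, Vic → queue [Ava, Dee, Jae, Kai, Pia, Lou, Mae, Vic]
Visit Ava; enqueue Zoe → queue [Dee, Jae, Kai, Pia, Lou, Mae, Vic, Zoe]
Visit Dee → queue [Jae, Kai, Pia, Lou, Mae, Vic, Zoe]
Visit Jae; enqueue Xiu → queue [Kai, Pia, Lou, Mae, Vic, Zoe, Xiu]
Visit Kai → queue [Pia, Lou, Mae, Vic, Zoe, Xiu]
Visit Pia → queue [Lou, Mae, Vic, Zoe, Xiu]
Visit Lou; enqueue Ivy → queue [Mae, Vic, Zoe, Xiu, Ivy]
Visit Mae → queue [Vic, Zoe, Xiu, Ivy]
Visit Vic; enqueue Yul → queue [Zoe, Xiu, Ivy, Yul]
Visit Zoe → queue [Xiu, Ivy, Yul]
Visit Xiu → queue [Ivy, Yul]
Visit Ivy → queue [Yul]
Visit Yul → queue []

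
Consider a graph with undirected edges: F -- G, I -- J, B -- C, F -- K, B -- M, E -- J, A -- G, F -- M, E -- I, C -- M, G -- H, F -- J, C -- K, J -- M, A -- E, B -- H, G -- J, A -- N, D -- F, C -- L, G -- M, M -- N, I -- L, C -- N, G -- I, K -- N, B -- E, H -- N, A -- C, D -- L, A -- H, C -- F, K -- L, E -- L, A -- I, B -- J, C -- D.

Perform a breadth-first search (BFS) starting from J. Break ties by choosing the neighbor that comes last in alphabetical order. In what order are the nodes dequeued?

J, M, I, G, F, E, B, N, C, L, A, H, K, D

Visit J; enqueue M, I, G, F, E, B → queue [M, I, G, F, E, B]
Visit M; enqueue N, C → queue [I, G, F, E, B, N, C]
Visit I; enqueue L, A → queue [G, F, E, B, N, C, L, A]
Visit G; enqueue H → queue [F, E, B, N, C, L, A, H]
Visit F; enqueue K, D → queue [E, B, N, C, L, A, H, K, D]
Visit E → queue [B, N, C, L, A, H, K, D]
Visit B → queue [N, C, L, A, H, K, D]
Visit N → queue [C, L, A, H, K, D]
Visit C → queue [L, A, H, K, D]
Visit L → queue [A, H, K, D]
Visit A → queue [H, K, D]
Visit H → queue [K, D]
Visit K → queue [D]
Visit D → queue []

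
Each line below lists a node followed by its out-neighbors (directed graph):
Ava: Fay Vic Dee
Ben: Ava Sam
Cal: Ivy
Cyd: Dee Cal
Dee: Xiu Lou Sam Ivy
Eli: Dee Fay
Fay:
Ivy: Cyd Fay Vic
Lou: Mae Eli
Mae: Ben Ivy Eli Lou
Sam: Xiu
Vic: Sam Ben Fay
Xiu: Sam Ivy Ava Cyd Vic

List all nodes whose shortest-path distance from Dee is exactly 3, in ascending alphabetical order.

Level 0: Dee
Level 1: Ivy, Lou, Sam, Xiu
Level 2: Ava, Cyd, Eli, Fay, Mae, Vic
Level 3: Ben, Cal

Ben, Cal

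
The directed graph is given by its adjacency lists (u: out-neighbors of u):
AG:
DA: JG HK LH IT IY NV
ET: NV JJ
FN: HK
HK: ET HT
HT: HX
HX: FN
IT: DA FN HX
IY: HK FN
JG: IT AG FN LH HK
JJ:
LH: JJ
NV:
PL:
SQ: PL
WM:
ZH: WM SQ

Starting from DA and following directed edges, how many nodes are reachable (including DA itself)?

13

BFS from DA visits: DA, NV, LH, JG, IY, IT, HK, JJ, FN, AG, HX, HT, ET
Reachable nodes: 13 of 17 total.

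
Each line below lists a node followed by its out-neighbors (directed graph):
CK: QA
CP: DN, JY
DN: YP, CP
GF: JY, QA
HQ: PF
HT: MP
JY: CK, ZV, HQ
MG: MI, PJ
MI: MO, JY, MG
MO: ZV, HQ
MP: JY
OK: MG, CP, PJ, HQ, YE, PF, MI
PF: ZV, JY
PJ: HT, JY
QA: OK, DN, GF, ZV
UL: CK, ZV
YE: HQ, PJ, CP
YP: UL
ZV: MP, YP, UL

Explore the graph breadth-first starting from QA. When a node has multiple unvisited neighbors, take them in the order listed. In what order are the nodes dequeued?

QA -> OK -> DN -> GF -> ZV -> MG -> CP -> PJ -> HQ -> YE -> PF -> MI -> YP -> JY -> MP -> UL -> HT -> MO -> CK

Visit QA; enqueue OK, DN, GF, ZV → queue [OK, DN, GF, ZV]
Visit OK; enqueue MG, CP, PJ, HQ, YE, PF, MI → queue [DN, GF, ZV, MG, CP, PJ, HQ, YE, PF, MI]
Visit DN; enqueue YP → queue [GF, ZV, MG, CP, PJ, HQ, YE, PF, MI, YP]
Visit GF; enqueue JY → queue [ZV, MG, CP, PJ, HQ, YE, PF, MI, YP, JY]
Visit ZV; enqueue MP, UL → queue [MG, CP, PJ, HQ, YE, PF, MI, YP, JY, MP, UL]
Visit MG → queue [CP, PJ, HQ, YE, PF, MI, YP, JY, MP, UL]
Visit CP → queue [PJ, HQ, YE, PF, MI, YP, JY, MP, UL]
Visit PJ; enqueue HT → queue [HQ, YE, PF, MI, YP, JY, MP, UL, HT]
Visit HQ → queue [YE, PF, MI, YP, JY, MP, UL, HT]
Visit YE → queue [PF, MI, YP, JY, MP, UL, HT]
Visit PF → queue [MI, YP, JY, MP, UL, HT]
Visit MI; enqueue MO → queue [YP, JY, MP, UL, HT, MO]
Visit YP → queue [JY, MP, UL, HT, MO]
Visit JY; enqueue CK → queue [MP, UL, HT, MO, CK]
Visit MP → queue [UL, HT, MO, CK]
Visit UL → queue [HT, MO, CK]
Visit HT → queue [MO, CK]
Visit MO → queue [CK]
Visit CK → queue []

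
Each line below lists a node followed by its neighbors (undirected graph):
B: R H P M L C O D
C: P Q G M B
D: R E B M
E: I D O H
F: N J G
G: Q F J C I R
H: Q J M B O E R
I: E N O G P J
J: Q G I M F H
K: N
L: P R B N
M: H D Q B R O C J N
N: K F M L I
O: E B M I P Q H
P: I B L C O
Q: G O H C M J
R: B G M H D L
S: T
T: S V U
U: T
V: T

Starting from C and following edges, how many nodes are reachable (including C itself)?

BFS from C visits: C, Q, P, M, G, B, O, J, H, L, I, R, N, D, F, E, K
Reachable nodes: 17 of 21 total.

17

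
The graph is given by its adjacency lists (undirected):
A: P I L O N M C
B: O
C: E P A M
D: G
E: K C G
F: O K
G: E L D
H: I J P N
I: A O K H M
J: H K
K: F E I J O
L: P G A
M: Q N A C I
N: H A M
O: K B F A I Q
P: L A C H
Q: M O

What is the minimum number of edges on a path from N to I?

2

Level 0: N
Level 1: A, H, M
Level 2: C, I, J, L, O, P, Q
Level 3: B, E, F, G, K
Level 4: D
I first appears at level 2.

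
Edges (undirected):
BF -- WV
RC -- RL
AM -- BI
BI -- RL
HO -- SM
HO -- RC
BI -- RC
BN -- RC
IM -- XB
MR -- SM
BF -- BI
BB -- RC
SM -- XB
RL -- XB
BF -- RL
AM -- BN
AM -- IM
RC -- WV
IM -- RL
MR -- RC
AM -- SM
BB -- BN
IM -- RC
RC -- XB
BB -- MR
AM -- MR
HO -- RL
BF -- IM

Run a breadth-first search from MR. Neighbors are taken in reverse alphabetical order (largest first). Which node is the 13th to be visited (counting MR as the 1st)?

Visit MR; enqueue SM, RC, BB, AM → queue [SM, RC, BB, AM]
Visit SM; enqueue XB, HO → queue [RC, BB, AM, XB, HO]
Visit RC; enqueue WV, RL, IM, BN, BI → queue [BB, AM, XB, HO, WV, RL, IM, BN, BI]
Visit BB → queue [AM, XB, HO, WV, RL, IM, BN, BI]
Visit AM → queue [XB, HO, WV, RL, IM, BN, BI]
Visit XB → queue [HO, WV, RL, IM, BN, BI]
Visit HO → queue [WV, RL, IM, BN, BI]
Visit WV; enqueue BF → queue [RL, IM, BN, BI, BF]
Visit RL → queue [IM, BN, BI, BF]
Visit IM → queue [BN, BI, BF]
Visit BN → queue [BI, BF]
Visit BI → queue [BF]
Visit BF → queue []

Visit order: MR, SM, RC, BB, AM, XB, HO, WV, RL, IM, BN, BI, BF

BF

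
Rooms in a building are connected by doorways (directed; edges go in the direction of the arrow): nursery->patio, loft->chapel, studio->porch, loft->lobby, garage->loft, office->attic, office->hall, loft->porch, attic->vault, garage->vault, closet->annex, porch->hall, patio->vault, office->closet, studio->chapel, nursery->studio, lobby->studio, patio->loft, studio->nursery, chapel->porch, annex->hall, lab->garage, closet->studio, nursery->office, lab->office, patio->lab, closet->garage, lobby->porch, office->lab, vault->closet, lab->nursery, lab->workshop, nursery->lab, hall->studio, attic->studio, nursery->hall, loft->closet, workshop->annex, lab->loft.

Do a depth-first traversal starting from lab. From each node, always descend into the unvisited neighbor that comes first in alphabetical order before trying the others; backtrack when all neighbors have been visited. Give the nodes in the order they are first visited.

lab, garage, loft, chapel, porch, hall, studio, nursery, office, attic, vault, closet, annex, patio, lobby, workshop

Visit lab
lab → garage
garage → loft
loft → chapel
chapel → porch
porch → hall
hall → studio
studio → nursery
nursery → office
office → attic
attic → vault
vault → closet
closet → annex
nursery → patio
loft → lobby
lab → workshop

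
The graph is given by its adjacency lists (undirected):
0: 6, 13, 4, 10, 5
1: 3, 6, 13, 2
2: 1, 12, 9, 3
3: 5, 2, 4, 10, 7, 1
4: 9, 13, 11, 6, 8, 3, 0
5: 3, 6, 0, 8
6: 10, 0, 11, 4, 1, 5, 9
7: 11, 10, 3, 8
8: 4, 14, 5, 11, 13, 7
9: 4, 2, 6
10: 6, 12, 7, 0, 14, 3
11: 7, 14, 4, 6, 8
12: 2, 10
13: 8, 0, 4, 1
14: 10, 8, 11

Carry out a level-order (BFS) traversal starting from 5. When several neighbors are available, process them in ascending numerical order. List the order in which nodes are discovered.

Visit 5; enqueue 0, 3, 6, 8 → queue [0, 3, 6, 8]
Visit 0; enqueue 4, 10, 13 → queue [3, 6, 8, 4, 10, 13]
Visit 3; enqueue 1, 2, 7 → queue [6, 8, 4, 10, 13, 1, 2, 7]
Visit 6; enqueue 9, 11 → queue [8, 4, 10, 13, 1, 2, 7, 9, 11]
Visit 8; enqueue 14 → queue [4, 10, 13, 1, 2, 7, 9, 11, 14]
Visit 4 → queue [10, 13, 1, 2, 7, 9, 11, 14]
Visit 10; enqueue 12 → queue [13, 1, 2, 7, 9, 11, 14, 12]
Visit 13 → queue [1, 2, 7, 9, 11, 14, 12]
Visit 1 → queue [2, 7, 9, 11, 14, 12]
Visit 2 → queue [7, 9, 11, 14, 12]
Visit 7 → queue [9, 11, 14, 12]
Visit 9 → queue [11, 14, 12]
Visit 11 → queue [14, 12]
Visit 14 → queue [12]
Visit 12 → queue []

5 → 0 → 3 → 6 → 8 → 4 → 10 → 13 → 1 → 2 → 7 → 9 → 11 → 14 → 12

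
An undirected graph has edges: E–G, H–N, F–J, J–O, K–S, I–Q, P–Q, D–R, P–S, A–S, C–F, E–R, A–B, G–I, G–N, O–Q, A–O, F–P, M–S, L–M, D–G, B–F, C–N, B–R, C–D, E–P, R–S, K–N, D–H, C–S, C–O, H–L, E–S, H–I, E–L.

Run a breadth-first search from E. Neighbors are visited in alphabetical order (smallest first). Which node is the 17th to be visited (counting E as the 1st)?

K

Visit E; enqueue G, L, P, R, S → queue [G, L, P, R, S]
Visit G; enqueue D, I, N → queue [L, P, R, S, D, I, N]
Visit L; enqueue H, M → queue [P, R, S, D, I, N, H, M]
Visit P; enqueue F, Q → queue [R, S, D, I, N, H, M, F, Q]
Visit R; enqueue B → queue [S, D, I, N, H, M, F, Q, B]
Visit S; enqueue A, C, K → queue [D, I, N, H, M, F, Q, B, A, C, K]
Visit D → queue [I, N, H, M, F, Q, B, A, C, K]
Visit I → queue [N, H, M, F, Q, B, A, C, K]
Visit N → queue [H, M, F, Q, B, A, C, K]
Visit H → queue [M, F, Q, B, A, C, K]
Visit M → queue [F, Q, B, A, C, K]
Visit F; enqueue J → queue [Q, B, A, C, K, J]
Visit Q; enqueue O → queue [B, A, C, K, J, O]
Visit B → queue [A, C, K, J, O]
Visit A → queue [C, K, J, O]
Visit C → queue [K, J, O]
Visit K → queue [J, O]
Visit J → queue [O]
Visit O → queue []

Visit order: E, G, L, P, R, S, D, I, N, H, M, F, Q, B, A, C, K, J, O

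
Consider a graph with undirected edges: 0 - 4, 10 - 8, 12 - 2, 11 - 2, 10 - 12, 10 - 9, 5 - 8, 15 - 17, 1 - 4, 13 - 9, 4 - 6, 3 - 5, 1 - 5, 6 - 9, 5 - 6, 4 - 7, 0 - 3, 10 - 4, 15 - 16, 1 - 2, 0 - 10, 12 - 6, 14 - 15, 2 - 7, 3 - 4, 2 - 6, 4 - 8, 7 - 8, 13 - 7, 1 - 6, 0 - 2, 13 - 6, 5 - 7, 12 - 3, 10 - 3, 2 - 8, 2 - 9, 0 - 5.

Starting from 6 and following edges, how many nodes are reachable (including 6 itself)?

14

BFS from 6 visits: 6, 13, 12, 9, 5, 4, 2, 1, 7, 10, 3, 8, 0, 11
Reachable nodes: 14 of 18 total.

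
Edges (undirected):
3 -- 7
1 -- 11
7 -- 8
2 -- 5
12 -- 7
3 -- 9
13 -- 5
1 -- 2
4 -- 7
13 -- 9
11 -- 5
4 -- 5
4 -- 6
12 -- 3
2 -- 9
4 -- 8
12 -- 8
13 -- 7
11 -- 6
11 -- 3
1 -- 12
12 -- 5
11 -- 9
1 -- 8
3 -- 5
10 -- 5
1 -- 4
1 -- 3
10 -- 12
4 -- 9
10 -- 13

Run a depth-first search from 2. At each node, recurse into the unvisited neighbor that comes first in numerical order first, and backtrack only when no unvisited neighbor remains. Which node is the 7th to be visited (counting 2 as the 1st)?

11

Visit 2
2 → 1
1 → 3
3 → 5
5 → 4
4 → 6
6 → 11
11 → 9
9 → 13
13 → 7
7 → 8
8 → 12
12 → 10

Visit order: 2, 1, 3, 5, 4, 6, 11, 9, 13, 7, 8, 12, 10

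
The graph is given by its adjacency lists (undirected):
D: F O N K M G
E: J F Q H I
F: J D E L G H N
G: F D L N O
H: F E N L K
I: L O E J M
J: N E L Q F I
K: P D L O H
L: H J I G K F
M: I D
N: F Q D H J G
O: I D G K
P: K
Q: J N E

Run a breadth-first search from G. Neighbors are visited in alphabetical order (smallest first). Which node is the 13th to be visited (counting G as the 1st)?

Q

Visit G; enqueue D, F, L, N, O → queue [D, F, L, N, O]
Visit D; enqueue K, M → queue [F, L, N, O, K, M]
Visit F; enqueue E, H, J → queue [L, N, O, K, M, E, H, J]
Visit L; enqueue I → queue [N, O, K, M, E, H, J, I]
Visit N; enqueue Q → queue [O, K, M, E, H, J, I, Q]
Visit O → queue [K, M, E, H, J, I, Q]
Visit K; enqueue P → queue [M, E, H, J, I, Q, P]
Visit M → queue [E, H, J, I, Q, P]
Visit E → queue [H, J, I, Q, P]
Visit H → queue [J, I, Q, P]
Visit J → queue [I, Q, P]
Visit I → queue [Q, P]
Visit Q → queue [P]
Visit P → queue []

Visit order: G, D, F, L, N, O, K, M, E, H, J, I, Q, P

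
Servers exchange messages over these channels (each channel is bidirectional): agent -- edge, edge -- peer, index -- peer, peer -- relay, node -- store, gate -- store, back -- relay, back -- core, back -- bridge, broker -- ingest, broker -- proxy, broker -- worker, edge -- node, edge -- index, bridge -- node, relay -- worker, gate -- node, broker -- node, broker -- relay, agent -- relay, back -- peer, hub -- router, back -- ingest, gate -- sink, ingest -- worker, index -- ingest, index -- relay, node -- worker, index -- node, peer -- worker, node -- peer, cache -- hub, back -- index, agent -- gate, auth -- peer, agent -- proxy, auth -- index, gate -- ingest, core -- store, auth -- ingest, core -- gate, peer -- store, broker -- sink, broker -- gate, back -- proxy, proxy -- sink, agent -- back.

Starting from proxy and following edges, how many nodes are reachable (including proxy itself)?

BFS from proxy visits: proxy, sink, broker, back, agent, gate, worker, relay, node, ingest, peer, index, core, bridge, edge, store, auth
Reachable nodes: 17 of 20 total.

17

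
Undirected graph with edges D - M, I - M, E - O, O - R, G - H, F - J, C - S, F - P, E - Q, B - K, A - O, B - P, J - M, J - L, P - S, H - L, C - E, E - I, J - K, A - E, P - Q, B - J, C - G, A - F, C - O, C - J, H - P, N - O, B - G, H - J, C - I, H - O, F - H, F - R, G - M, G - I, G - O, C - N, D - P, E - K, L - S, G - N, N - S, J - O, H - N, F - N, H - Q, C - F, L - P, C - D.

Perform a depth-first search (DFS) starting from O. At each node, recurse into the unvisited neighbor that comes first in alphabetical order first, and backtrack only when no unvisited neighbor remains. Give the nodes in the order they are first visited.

Visit O
O → A
A → E
E → C
C → D
D → M
M → G
G → B
B → J
J → F
F → H
H → L
L → P
P → Q
P → S
S → N
F → R
J → K
G → I

O -> A -> E -> C -> D -> M -> G -> B -> J -> F -> H -> L -> P -> Q -> S -> N -> R -> K -> I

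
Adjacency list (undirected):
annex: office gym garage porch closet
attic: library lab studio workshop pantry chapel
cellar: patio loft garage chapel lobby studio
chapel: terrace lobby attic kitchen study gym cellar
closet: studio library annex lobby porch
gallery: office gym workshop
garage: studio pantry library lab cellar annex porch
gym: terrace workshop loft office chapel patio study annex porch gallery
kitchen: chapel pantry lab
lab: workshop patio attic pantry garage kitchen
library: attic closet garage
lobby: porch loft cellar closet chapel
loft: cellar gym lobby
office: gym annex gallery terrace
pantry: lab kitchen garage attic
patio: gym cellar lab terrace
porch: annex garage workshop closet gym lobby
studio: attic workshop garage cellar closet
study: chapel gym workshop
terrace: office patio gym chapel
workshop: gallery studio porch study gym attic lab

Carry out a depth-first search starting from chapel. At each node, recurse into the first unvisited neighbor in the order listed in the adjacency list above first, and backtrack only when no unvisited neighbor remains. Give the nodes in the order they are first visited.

chapel → terrace → office → gym → workshop → gallery → studio → attic → library → closet → annex → garage → pantry → lab → patio → cellar → loft → lobby → porch → kitchen → study

Visit chapel
chapel → terrace
terrace → office
office → gym
gym → workshop
workshop → gallery
workshop → studio
studio → attic
attic → library
library → closet
closet → annex
annex → garage
garage → pantry
pantry → lab
lab → patio
patio → cellar
cellar → loft
loft → lobby
lobby → porch
lab → kitchen
workshop → study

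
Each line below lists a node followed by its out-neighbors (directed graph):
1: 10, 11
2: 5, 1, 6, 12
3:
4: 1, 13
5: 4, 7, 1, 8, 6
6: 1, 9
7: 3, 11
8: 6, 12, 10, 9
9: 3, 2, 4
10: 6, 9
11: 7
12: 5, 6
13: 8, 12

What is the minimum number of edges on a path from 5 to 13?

2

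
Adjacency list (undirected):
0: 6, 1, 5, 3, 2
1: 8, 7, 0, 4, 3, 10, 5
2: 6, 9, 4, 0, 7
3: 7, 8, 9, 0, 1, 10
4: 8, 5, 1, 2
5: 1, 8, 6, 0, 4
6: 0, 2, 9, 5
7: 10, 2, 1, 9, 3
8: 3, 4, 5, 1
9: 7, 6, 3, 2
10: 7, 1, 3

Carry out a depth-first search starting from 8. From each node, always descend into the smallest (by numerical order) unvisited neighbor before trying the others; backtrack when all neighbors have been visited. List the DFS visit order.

8, 1, 0, 2, 4, 5, 6, 9, 3, 7, 10

Visit 8
8 → 1
1 → 0
0 → 2
2 → 4
4 → 5
5 → 6
6 → 9
9 → 3
3 → 7
7 → 10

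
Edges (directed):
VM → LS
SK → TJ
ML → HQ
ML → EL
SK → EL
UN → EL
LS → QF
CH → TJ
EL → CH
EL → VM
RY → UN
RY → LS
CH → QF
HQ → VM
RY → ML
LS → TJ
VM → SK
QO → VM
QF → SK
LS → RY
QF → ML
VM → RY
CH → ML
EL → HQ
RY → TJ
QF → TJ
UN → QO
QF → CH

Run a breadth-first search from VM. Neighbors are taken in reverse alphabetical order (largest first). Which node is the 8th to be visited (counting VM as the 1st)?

Visit VM; enqueue SK, RY, LS → queue [SK, RY, LS]
Visit SK; enqueue TJ, EL → queue [RY, LS, TJ, EL]
Visit RY; enqueue UN, ML → queue [LS, TJ, EL, UN, ML]
Visit LS; enqueue QF → queue [TJ, EL, UN, ML, QF]
Visit TJ → queue [EL, UN, ML, QF]
Visit EL; enqueue HQ, CH → queue [UN, ML, QF, HQ, CH]
Visit UN; enqueue QO → queue [ML, QF, HQ, CH, QO]
Visit ML → queue [QF, HQ, CH, QO]
Visit QF → queue [HQ, CH, QO]
Visit HQ → queue [CH, QO]
Visit CH → queue [QO]
Visit QO → queue []

Visit order: VM, SK, RY, LS, TJ, EL, UN, ML, QF, HQ, CH, QO

ML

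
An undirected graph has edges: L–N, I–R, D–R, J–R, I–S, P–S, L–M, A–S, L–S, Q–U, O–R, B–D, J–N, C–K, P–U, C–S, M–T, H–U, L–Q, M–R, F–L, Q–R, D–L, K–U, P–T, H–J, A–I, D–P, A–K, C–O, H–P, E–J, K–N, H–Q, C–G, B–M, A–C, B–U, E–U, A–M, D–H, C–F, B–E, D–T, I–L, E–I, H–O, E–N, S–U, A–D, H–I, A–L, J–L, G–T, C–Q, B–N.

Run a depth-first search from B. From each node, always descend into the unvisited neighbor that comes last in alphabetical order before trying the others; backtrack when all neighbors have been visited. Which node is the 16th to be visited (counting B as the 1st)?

E

Visit B
B → U
U → S
S → P
P → T
T → M
M → R
R → Q
Q → L
L → N
N → K
K → C
C → O
O → H
H → J
J → E
E → I
I → A
A → D
C → G
C → F

Visit order: B, U, S, P, T, M, R, Q, L, N, K, C, O, H, J, E, I, A, D, G, F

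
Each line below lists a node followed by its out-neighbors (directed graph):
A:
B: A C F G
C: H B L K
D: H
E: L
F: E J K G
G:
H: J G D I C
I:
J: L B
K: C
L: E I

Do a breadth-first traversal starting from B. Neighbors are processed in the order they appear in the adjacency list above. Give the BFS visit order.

B -> A -> C -> F -> G -> H -> L -> K -> E -> J -> D -> I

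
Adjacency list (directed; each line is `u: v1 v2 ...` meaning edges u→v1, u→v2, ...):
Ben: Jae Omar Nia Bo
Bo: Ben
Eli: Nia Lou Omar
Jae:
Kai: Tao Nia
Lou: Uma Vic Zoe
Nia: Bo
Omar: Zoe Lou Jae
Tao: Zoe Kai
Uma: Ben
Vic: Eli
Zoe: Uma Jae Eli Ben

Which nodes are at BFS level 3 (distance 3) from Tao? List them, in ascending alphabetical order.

Level 0: Tao
Level 1: Kai, Zoe
Level 2: Ben, Eli, Jae, Nia, Uma
Level 3: Bo, Lou, Omar
Level 4: Vic

Bo, Lou, Omar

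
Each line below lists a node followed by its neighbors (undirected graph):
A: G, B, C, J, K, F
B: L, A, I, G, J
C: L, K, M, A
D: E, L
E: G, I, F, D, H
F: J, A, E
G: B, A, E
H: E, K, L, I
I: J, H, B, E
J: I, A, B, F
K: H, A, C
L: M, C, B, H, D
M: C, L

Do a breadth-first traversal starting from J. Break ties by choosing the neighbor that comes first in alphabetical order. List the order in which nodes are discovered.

Visit J; enqueue A, B, F, I → queue [A, B, F, I]
Visit A; enqueue C, G, K → queue [B, F, I, C, G, K]
Visit B; enqueue L → queue [F, I, C, G, K, L]
Visit F; enqueue E → queue [I, C, G, K, L, E]
Visit I; enqueue H → queue [C, G, K, L, E, H]
Visit C; enqueue M → queue [G, K, L, E, H, M]
Visit G → queue [K, L, E, H, M]
Visit K → queue [L, E, H, M]
Visit L; enqueue D → queue [E, H, M, D]
Visit E → queue [H, M, D]
Visit H → queue [M, D]
Visit M → queue [D]
Visit D → queue []

J, A, B, F, I, C, G, K, L, E, H, M, D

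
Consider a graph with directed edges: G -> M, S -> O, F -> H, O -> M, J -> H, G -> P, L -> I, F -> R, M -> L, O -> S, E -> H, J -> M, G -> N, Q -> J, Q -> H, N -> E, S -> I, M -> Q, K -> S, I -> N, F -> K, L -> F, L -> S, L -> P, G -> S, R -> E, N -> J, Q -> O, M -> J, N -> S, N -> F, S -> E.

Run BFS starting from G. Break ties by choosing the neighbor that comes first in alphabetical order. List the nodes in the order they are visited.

Visit G; enqueue M, N, P, S → queue [M, N, P, S]
Visit M; enqueue J, L, Q → queue [N, P, S, J, L, Q]
Visit N; enqueue E, F → queue [P, S, J, L, Q, E, F]
Visit P → queue [S, J, L, Q, E, F]
Visit S; enqueue I, O → queue [J, L, Q, E, F, I, O]
Visit J; enqueue H → queue [L, Q, E, F, I, O, H]
Visit L → queue [Q, E, F, I, O, H]
Visit Q → queue [E, F, I, O, H]
Visit E → queue [F, I, O, H]
Visit F; enqueue K, R → queue [I, O, H, K, R]
Visit I → queue [O, H, K, R]
Visit O → queue [H, K, R]
Visit H → queue [K, R]
Visit K → queue [R]
Visit R → queue []

G -> M -> N -> P -> S -> J -> L -> Q -> E -> F -> I -> O -> H -> K -> R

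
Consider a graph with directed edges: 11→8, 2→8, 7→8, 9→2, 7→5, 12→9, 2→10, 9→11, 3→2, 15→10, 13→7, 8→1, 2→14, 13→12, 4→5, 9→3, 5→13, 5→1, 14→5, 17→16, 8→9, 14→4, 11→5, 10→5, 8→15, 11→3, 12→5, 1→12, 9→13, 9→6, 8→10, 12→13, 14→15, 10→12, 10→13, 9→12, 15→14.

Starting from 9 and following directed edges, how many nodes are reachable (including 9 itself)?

15

BFS from 9 visits: 9, 13, 12, 11, 6, 3, 2, 7, 5, 8, 14, 10, 1, 15, 4
Reachable nodes: 15 of 17 total.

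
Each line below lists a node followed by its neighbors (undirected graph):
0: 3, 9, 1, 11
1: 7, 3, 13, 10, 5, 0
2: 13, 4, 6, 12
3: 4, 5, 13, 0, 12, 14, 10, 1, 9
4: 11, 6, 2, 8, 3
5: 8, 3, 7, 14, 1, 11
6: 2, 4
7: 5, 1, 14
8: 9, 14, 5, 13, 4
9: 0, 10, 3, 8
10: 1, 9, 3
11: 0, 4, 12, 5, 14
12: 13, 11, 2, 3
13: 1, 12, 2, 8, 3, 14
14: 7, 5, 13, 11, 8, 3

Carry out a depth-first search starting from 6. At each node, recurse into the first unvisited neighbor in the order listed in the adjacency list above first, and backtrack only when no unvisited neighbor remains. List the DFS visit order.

6, 2, 13, 1, 7, 5, 8, 9, 0, 3, 4, 11, 12, 14, 10

Visit 6
6 → 2
2 → 13
13 → 1
1 → 7
7 → 5
5 → 8
8 → 9
9 → 0
0 → 3
3 → 4
4 → 11
11 → 12
11 → 14
3 → 10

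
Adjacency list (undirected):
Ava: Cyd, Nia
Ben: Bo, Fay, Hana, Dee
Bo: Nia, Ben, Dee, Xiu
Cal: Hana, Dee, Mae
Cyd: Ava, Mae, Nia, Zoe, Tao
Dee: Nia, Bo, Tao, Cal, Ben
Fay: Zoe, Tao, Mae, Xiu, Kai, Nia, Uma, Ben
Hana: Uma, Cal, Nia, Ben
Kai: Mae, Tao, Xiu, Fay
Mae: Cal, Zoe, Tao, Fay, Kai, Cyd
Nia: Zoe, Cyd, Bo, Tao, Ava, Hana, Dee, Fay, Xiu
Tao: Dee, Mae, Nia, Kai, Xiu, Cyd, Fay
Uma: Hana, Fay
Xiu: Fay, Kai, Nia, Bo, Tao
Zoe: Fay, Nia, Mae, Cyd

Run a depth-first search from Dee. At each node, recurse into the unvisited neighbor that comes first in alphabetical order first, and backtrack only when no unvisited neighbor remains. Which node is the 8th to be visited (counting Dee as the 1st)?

Cal

Visit Dee
Dee → Ben
Ben → Bo
Bo → Nia
Nia → Ava
Ava → Cyd
Cyd → Mae
Mae → Cal
Cal → Hana
Hana → Uma
Uma → Fay
Fay → Kai
Kai → Tao
Tao → Xiu
Fay → Zoe

Visit order: Dee, Ben, Bo, Nia, Ava, Cyd, Mae, Cal, Hana, Uma, Fay, Kai, Tao, Xiu, Zoe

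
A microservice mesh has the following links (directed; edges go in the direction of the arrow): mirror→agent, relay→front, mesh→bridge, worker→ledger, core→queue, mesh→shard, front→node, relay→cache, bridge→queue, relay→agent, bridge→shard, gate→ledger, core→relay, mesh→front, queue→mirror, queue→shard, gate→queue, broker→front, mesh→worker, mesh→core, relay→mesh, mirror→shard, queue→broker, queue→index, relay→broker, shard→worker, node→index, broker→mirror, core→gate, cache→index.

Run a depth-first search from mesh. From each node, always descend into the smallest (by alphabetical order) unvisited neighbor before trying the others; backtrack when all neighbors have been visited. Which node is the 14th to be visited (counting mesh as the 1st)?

gate

Visit mesh
mesh → bridge
bridge → queue
queue → broker
broker → front
front → node
node → index
broker → mirror
mirror → agent
mirror → shard
shard → worker
worker → ledger
mesh → core
core → gate
core → relay
relay → cache

Visit order: mesh, bridge, queue, broker, front, node, index, mirror, agent, shard, worker, ledger, core, gate, relay, cache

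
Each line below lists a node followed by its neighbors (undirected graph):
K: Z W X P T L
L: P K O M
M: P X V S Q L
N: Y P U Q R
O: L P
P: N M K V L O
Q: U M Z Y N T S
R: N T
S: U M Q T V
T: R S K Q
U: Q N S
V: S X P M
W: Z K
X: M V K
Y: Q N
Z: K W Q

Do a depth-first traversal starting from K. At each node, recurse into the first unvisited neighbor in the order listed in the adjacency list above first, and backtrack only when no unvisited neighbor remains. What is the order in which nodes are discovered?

Visit K
K → Z
Z → W
Z → Q
Q → U
U → N
N → Y
N → P
P → M
M → X
X → V
V → S
S → T
T → R
M → L
L → O

K -> Z -> W -> Q -> U -> N -> Y -> P -> M -> X -> V -> S -> T -> R -> L -> O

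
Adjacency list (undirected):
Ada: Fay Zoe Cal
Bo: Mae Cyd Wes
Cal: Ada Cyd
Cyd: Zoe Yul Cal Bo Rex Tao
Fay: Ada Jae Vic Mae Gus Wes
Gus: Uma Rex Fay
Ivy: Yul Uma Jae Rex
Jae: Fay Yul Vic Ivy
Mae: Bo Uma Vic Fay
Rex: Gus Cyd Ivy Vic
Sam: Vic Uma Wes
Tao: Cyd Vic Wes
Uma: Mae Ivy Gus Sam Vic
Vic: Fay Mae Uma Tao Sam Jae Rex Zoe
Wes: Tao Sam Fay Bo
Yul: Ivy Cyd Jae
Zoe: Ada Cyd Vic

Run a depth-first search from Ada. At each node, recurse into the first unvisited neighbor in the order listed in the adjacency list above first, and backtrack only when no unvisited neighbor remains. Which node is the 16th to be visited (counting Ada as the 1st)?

Gus

Visit Ada
Ada → Fay
Fay → Jae
Jae → Yul
Yul → Ivy
Ivy → Uma
Uma → Mae
Mae → Bo
Bo → Cyd
Cyd → Zoe
Zoe → Vic
Vic → Tao
Tao → Wes
Wes → Sam
Vic → Rex
Rex → Gus
Cyd → Cal

Visit order: Ada, Fay, Jae, Yul, Ivy, Uma, Mae, Bo, Cyd, Zoe, Vic, Tao, Wes, Sam, Rex, Gus, Cal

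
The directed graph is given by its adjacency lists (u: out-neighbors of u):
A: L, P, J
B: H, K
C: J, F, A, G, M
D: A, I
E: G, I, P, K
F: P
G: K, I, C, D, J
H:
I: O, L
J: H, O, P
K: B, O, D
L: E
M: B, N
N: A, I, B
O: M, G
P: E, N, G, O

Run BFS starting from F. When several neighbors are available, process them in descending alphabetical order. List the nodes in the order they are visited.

F, P, O, N, G, E, M, I, B, A, K, J, D, C, L, H

Visit F; enqueue P → queue [P]
Visit P; enqueue O, N, G, E → queue [O, N, G, E]
Visit O; enqueue M → queue [N, G, E, M]
Visit N; enqueue I, B, A → queue [G, E, M, I, B, A]
Visit G; enqueue K, J, D, C → queue [E, M, I, B, A, K, J, D, C]
Visit E → queue [M, I, B, A, K, J, D, C]
Visit M → queue [I, B, A, K, J, D, C]
Visit I; enqueue L → queue [B, A, K, J, D, C, L]
Visit B; enqueue H → queue [A, K, J, D, C, L, H]
Visit A → queue [K, J, D, C, L, H]
Visit K → queue [J, D, C, L, H]
Visit J → queue [D, C, L, H]
Visit D → queue [C, L, H]
Visit C → queue [L, H]
Visit L → queue [H]
Visit H → queue []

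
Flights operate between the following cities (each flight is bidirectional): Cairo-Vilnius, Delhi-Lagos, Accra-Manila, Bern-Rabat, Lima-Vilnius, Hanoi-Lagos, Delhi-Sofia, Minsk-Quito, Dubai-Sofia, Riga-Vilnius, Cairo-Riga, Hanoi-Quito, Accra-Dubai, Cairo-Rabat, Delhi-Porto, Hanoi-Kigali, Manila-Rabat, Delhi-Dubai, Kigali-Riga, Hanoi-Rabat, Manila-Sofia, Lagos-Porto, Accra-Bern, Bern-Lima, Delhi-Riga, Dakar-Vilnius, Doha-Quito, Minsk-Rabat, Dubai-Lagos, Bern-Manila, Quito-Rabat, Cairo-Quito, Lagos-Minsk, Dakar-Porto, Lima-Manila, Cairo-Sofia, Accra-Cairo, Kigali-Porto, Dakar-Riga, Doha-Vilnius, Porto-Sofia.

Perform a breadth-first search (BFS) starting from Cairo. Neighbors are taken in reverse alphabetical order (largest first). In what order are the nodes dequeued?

Cairo, Vilnius, Sofia, Riga, Rabat, Quito, Accra, Lima, Doha, Dakar, Porto, Manila, Dubai, Delhi, Kigali, Minsk, Hanoi, Bern, Lagos

Visit Cairo; enqueue Vilnius, Sofia, Riga, Rabat, Quito, Accra → queue [Vilnius, Sofia, Riga, Rabat, Quito, Accra]
Visit Vilnius; enqueue Lima, Doha, Dakar → queue [Sofia, Riga, Rabat, Quito, Accra, Lima, Doha, Dakar]
Visit Sofia; enqueue Porto, Manila, Dubai, Delhi → queue [Riga, Rabat, Quito, Accra, Lima, Doha, Dakar, Porto, Manila, Dubai, Delhi]
Visit Riga; enqueue Kigali → queue [Rabat, Quito, Accra, Lima, Doha, Dakar, Porto, Manila, Dubai, Delhi, Kigali]
Visit Rabat; enqueue Minsk, Hanoi, Bern → queue [Quito, Accra, Lima, Doha, Dakar, Porto, Manila, Dubai, Delhi, Kigali, Minsk, Hanoi, Bern]
Visit Quito → queue [Accra, Lima, Doha, Dakar, Porto, Manila, Dubai, Delhi, Kigali, Minsk, Hanoi, Bern]
Visit Accra → queue [Lima, Doha, Dakar, Porto, Manila, Dubai, Delhi, Kigali, Minsk, Hanoi, Bern]
Visit Lima → queue [Doha, Dakar, Porto, Manila, Dubai, Delhi, Kigali, Minsk, Hanoi, Bern]
Visit Doha → queue [Dakar, Porto, Manila, Dubai, Delhi, Kigali, Minsk, Hanoi, Bern]
Visit Dakar → queue [Porto, Manila, Dubai, Delhi, Kigali, Minsk, Hanoi, Bern]
Visit Porto; enqueue Lagos → queue [Manila, Dubai, Delhi, Kigali, Minsk, Hanoi, Bern, Lagos]
Visit Manila → queue [Dubai, Delhi, Kigali, Minsk, Hanoi, Bern, Lagos]
Visit Dubai → queue [Delhi, Kigali, Minsk, Hanoi, Bern, Lagos]
Visit Delhi → queue [Kigali, Minsk, Hanoi, Bern, Lagos]
Visit Kigali → queue [Minsk, Hanoi, Bern, Lagos]
Visit Minsk → queue [Hanoi, Bern, Lagos]
Visit Hanoi → queue [Bern, Lagos]
Visit Bern → queue [Lagos]
Visit Lagos → queue []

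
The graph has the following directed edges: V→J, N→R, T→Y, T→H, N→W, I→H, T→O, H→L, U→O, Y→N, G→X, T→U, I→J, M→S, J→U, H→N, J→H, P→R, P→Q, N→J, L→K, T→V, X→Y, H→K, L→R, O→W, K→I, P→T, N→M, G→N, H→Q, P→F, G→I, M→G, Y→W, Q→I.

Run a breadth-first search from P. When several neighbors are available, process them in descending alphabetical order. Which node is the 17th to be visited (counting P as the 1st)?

Visit P; enqueue T, R, Q, F → queue [T, R, Q, F]
Visit T; enqueue Y, V, U, O, H → queue [R, Q, F, Y, V, U, O, H]
Visit R → queue [Q, F, Y, V, U, O, H]
Visit Q; enqueue I → queue [F, Y, V, U, O, H, I]
Visit F → queue [Y, V, U, O, H, I]
Visit Y; enqueue W, N → queue [V, U, O, H, I, W, N]
Visit V; enqueue J → queue [U, O, H, I, W, N, J]
Visit U → queue [O, H, I, W, N, J]
Visit O → queue [H, I, W, N, J]
Visit H; enqueue L, K → queue [I, W, N, J, L, K]
Visit I → queue [W, N, J, L, K]
Visit W → queue [N, J, L, K]
Visit N; enqueue M → queue [J, L, K, M]
Visit J → queue [L, K, M]
Visit L → queue [K, M]
Visit K → queue [M]
Visit M; enqueue S, G → queue [S, G]
Visit S → queue [G]
Visit G; enqueue X → queue [X]
Visit X → queue []

Visit order: P, T, R, Q, F, Y, V, U, O, H, I, W, N, J, L, K, M, S, G, X

M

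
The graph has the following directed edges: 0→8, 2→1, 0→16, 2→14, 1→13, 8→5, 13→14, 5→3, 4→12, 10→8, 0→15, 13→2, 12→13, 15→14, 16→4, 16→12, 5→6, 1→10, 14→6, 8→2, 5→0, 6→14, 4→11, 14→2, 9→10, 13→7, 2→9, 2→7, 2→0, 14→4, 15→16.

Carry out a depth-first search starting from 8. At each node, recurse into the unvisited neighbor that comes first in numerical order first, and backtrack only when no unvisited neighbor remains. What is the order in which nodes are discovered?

8 -> 2 -> 0 -> 15 -> 14 -> 4 -> 11 -> 12 -> 13 -> 7 -> 6 -> 16 -> 1 -> 10 -> 9 -> 5 -> 3

Visit 8
8 → 2
2 → 0
0 → 15
15 → 14
14 → 4
4 → 11
4 → 12
12 → 13
13 → 7
14 → 6
15 → 16
2 → 1
1 → 10
2 → 9
8 → 5
5 → 3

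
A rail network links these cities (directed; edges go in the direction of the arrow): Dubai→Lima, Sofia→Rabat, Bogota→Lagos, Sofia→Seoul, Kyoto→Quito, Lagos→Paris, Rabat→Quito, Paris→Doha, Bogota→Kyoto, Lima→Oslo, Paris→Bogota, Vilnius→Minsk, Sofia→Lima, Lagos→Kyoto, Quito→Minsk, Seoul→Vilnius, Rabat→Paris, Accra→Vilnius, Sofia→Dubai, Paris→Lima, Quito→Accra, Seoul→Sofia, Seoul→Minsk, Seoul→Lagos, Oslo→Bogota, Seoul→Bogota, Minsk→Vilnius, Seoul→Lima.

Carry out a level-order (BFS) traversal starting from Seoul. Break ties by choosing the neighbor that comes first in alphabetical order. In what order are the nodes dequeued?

Visit Seoul; enqueue Bogota, Lagos, Lima, Minsk, Sofia, Vilnius → queue [Bogota, Lagos, Lima, Minsk, Sofia, Vilnius]
Visit Bogota; enqueue Kyoto → queue [Lagos, Lima, Minsk, Sofia, Vilnius, Kyoto]
Visit Lagos; enqueue Paris → queue [Lima, Minsk, Sofia, Vilnius, Kyoto, Paris]
Visit Lima; enqueue Oslo → queue [Minsk, Sofia, Vilnius, Kyoto, Paris, Oslo]
Visit Minsk → queue [Sofia, Vilnius, Kyoto, Paris, Oslo]
Visit Sofia; enqueue Dubai, Rabat → queue [Vilnius, Kyoto, Paris, Oslo, Dubai, Rabat]
Visit Vilnius → queue [Kyoto, Paris, Oslo, Dubai, Rabat]
Visit Kyoto; enqueue Quito → queue [Paris, Oslo, Dubai, Rabat, Quito]
Visit Paris; enqueue Doha → queue [Oslo, Dubai, Rabat, Quito, Doha]
Visit Oslo → queue [Dubai, Rabat, Quito, Doha]
Visit Dubai → queue [Rabat, Quito, Doha]
Visit Rabat → queue [Quito, Doha]
Visit Quito; enqueue Accra → queue [Doha, Accra]
Visit Doha → queue [Accra]
Visit Accra → queue []

Seoul → Bogota → Lagos → Lima → Minsk → Sofia → Vilnius → Kyoto → Paris → Oslo → Dubai → Rabat → Quito → Doha → Accra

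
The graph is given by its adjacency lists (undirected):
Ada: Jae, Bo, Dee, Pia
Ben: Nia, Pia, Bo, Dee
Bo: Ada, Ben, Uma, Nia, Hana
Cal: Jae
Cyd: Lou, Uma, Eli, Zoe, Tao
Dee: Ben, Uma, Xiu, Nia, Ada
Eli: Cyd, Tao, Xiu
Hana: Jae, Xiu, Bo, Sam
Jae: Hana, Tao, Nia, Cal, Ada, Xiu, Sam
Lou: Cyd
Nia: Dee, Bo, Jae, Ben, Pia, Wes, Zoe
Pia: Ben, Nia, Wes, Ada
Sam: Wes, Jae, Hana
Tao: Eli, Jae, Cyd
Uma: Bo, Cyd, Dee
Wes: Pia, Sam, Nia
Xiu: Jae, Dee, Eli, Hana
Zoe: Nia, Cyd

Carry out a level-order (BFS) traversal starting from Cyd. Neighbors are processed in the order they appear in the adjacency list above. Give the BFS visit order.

Cyd → Lou → Uma → Eli → Zoe → Tao → Bo → Dee → Xiu → Nia → Jae → Ada → Ben → Hana → Pia → Wes → Cal → Sam

Visit Cyd; enqueue Lou, Uma, Eli, Zoe, Tao → queue [Lou, Uma, Eli, Zoe, Tao]
Visit Lou → queue [Uma, Eli, Zoe, Tao]
Visit Uma; enqueue Bo, Dee → queue [Eli, Zoe, Tao, Bo, Dee]
Visit Eli; enqueue Xiu → queue [Zoe, Tao, Bo, Dee, Xiu]
Visit Zoe; enqueue Nia → queue [Tao, Bo, Dee, Xiu, Nia]
Visit Tao; enqueue Jae → queue [Bo, Dee, Xiu, Nia, Jae]
Visit Bo; enqueue Ada, Ben, Hana → queue [Dee, Xiu, Nia, Jae, Ada, Ben, Hana]
Visit Dee → queue [Xiu, Nia, Jae, Ada, Ben, Hana]
Visit Xiu → queue [Nia, Jae, Ada, Ben, Hana]
Visit Nia; enqueue Pia, Wes → queue [Jae, Ada, Ben, Hana, Pia, Wes]
Visit Jae; enqueue Cal, Sam → queue [Ada, Ben, Hana, Pia, Wes, Cal, Sam]
Visit Ada → queue [Ben, Hana, Pia, Wes, Cal, Sam]
Visit Ben → queue [Hana, Pia, Wes, Cal, Sam]
Visit Hana → queue [Pia, Wes, Cal, Sam]
Visit Pia → queue [Wes, Cal, Sam]
Visit Wes → queue [Cal, Sam]
Visit Cal → queue [Sam]
Visit Sam → queue []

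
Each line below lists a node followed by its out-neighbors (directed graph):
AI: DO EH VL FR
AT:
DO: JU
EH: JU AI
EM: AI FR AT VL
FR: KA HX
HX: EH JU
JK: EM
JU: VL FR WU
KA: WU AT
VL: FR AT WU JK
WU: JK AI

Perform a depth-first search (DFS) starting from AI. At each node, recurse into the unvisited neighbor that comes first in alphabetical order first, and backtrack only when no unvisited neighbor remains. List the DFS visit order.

Visit AI
AI → DO
DO → JU
JU → FR
FR → HX
HX → EH
FR → KA
KA → AT
KA → WU
WU → JK
JK → EM
EM → VL

AI, DO, JU, FR, HX, EH, KA, AT, WU, JK, EM, VL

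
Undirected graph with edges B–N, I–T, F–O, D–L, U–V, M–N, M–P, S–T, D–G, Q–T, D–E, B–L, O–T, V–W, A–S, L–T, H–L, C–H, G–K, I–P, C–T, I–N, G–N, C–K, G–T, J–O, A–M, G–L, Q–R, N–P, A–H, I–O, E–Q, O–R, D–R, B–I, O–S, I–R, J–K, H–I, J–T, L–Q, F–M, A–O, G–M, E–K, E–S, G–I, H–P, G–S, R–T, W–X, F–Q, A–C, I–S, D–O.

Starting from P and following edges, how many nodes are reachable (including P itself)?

BFS from P visits: P, H, I, M, N, A, C, L, B, G, O, R, S, T, F, K, D, Q, J, E
Reachable nodes: 20 of 24 total.

20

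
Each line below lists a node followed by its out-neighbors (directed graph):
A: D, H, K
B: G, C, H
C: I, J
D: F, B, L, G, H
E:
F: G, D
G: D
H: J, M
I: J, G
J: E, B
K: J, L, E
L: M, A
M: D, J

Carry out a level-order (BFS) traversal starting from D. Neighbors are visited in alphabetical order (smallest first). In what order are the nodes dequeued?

D, B, F, G, H, L, C, J, M, A, I, E, K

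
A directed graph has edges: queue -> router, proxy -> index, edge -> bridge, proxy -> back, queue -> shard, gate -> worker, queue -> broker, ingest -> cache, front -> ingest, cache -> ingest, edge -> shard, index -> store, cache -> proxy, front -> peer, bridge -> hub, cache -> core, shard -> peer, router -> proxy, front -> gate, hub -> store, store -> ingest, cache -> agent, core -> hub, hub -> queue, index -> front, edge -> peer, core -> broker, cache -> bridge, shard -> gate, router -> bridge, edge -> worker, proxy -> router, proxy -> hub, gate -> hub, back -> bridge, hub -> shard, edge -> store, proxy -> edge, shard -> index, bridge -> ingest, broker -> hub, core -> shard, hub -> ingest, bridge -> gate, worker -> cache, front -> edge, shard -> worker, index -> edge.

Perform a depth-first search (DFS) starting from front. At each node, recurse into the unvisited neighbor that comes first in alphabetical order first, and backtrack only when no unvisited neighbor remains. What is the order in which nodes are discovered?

front -> edge -> bridge -> gate -> hub -> ingest -> cache -> agent -> core -> broker -> shard -> index -> store -> peer -> worker -> proxy -> back -> router -> queue

Visit front
front → edge
edge → bridge
bridge → gate
gate → hub
hub → ingest
ingest → cache
cache → agent
cache → core
core → broker
core → shard
shard → index
index → store
shard → peer
shard → worker
cache → proxy
proxy → back
proxy → router
hub → queue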